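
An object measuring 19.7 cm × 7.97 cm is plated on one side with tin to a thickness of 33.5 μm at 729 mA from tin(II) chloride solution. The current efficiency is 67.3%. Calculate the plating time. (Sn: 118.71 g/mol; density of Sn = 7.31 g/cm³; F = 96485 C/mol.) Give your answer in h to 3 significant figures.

Plated area = 19.7 × 7.97 = 157.0 cm²
Volume = 157.0 × 33.5×10⁻⁴ cm = 0.5260 cm³
m(Sn) = 0.5260 × 7.31 = 3.845 g
n(Sn) = 3.845 / 118.71 = 0.03239 mol; n(e⁻) = 2 × 0.03239 = 0.06478 mol
Q = 0.06478 × 96485 / 0.673 = 9287 C
t = 9287 / 0.729 = 12740 s = 3.54 h

3.54 h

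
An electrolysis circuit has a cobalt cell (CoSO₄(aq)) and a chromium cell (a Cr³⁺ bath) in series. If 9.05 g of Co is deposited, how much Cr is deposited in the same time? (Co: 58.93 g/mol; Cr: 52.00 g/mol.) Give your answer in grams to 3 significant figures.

5.32 g

n(Co) = 9.05 / 58.93 = 0.1536 mol
Co²⁺ + 2e⁻ → Co, so n(e⁻) = 2 × 0.1536 = 0.3072 mol
Same current for the same time ⇒ same n(e⁻) = 0.3072 mol in both cells.
Cr³⁺ + 3e⁻ → Cr, so n(Cr) = 0.3072 / 3 = 0.1024 mol
m(Cr) = 0.1024 × 52.00 = 5.32 g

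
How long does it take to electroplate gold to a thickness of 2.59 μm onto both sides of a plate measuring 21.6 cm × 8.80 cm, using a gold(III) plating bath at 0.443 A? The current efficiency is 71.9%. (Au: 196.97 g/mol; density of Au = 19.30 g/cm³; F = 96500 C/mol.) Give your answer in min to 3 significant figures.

146 min

Plated area = 2 × 21.6 × 8.80 = 380.2 cm²
Volume = 380.2 × 2.59×10⁻⁴ cm = 0.09847 cm³
m(Au) = 0.09847 × 19.30 = 1.900 g
n(Au) = 1.900 / 196.97 = 0.009646 mol; n(e⁻) = 3 × 0.009646 = 0.02894 mol
Q = 0.02894 × 96500 / 0.719 = 3884 C
t = 3884 / 0.443 = 8767 s = 146 min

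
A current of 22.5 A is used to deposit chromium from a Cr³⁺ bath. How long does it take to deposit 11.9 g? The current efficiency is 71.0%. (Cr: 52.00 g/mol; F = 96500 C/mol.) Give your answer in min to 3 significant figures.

69.1 min

n(Cr) = 11.9 / 52.00 = 0.2288 mol
Cr³⁺ + 3e⁻ → Cr, so n(e⁻) = 3 × 0.2288 = 0.6864 mol
Q = 0.6864 × 96500 / 0.710 = 93290 C
t = Q / I = 93290 / 22.5 = 4146 s = 69.1 min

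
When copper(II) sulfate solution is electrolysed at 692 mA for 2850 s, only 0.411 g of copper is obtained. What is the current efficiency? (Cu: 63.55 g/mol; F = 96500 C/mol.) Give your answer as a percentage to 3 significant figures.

63.3%

Q = 0.692 × 2850 = 1972 C
n(e⁻) = 1972 / 96500 = 0.02044 mol
Cu²⁺ + 2e⁻ → Cu, so theoretical n(Cu) = 0.01022 mol → 0.6495 g
Efficiency = 0.411 / 0.6495 = 0.6328 = 63.3%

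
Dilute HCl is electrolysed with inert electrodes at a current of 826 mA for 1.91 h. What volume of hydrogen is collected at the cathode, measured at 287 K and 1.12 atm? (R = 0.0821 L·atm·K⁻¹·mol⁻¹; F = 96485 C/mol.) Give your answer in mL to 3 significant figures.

Charge passed = 0.826 × 6876 = 5680 C
n(e⁻) = Q/F = 5680/96485 = 0.05887 mol
2H⁺ + 2e⁻ → H₂, so n(H₂) = 0.05887 / 2 = 0.02944 mol
V = nRT/P = 0.02944 × 0.0821 × 287 / 1.12 = 0.6194 L
= 619 mL

619 mL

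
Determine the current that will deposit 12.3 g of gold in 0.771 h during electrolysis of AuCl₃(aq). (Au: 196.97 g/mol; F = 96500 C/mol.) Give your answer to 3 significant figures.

n(Au) = 12.3 / 196.97 = 0.06245 mol
Au³⁺ + 3e⁻ → Au, so n(e⁻) = 3 × 0.06245 = 0.1874 mol
Q = 0.1874 × 96500 = 18080 C
I = Q / t = 18080 / 2775.6 s = 6.51 A

6.51 A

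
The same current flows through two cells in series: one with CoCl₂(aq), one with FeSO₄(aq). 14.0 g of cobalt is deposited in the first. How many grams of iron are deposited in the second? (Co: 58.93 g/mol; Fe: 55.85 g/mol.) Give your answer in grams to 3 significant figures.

n(Co) = 14.0 / 58.93 = 0.2376 mol
Co²⁺ + 2e⁻ → Co, so n(e⁻) = 2 × 0.2376 = 0.4752 mol
Since the cells are in series, n(e⁻) in the Fe cell is also 0.4752 mol.
Fe²⁺ + 2e⁻ → Fe, so n(Fe) = 0.4752 / 2 = 0.2376 mol
m(Fe) = 0.2376 × 55.85 = 13.3 g

13.3 g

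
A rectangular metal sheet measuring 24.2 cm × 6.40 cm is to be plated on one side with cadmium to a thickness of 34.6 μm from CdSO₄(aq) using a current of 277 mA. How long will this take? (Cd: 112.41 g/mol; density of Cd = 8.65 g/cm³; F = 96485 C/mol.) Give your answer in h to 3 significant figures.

7.98 h

Plated area = 24.2 × 6.40 = 154.9 cm²
Volume = 154.9 × 34.6×10⁻⁴ cm = 0.5360 cm³
m(Cd) = 0.5360 × 8.65 = 4.636 g
n(Cd) = 4.636 / 112.41 = 0.04124 mol; n(e⁻) = 2 × 0.04124 = 0.08248 mol
Q = 0.08248 × 96485 = 7958 C
t = 7958 / 0.277 = 28730 s = 7.98 h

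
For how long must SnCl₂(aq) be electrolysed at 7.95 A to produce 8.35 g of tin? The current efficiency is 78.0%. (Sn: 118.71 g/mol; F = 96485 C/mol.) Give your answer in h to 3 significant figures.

n(Sn) = 8.35 / 118.71 = 0.07034 mol
Sn²⁺ + 2e⁻ → Sn, so n(e⁻) = 2 × 0.07034 = 0.1407 mol
Q = 0.1407 × 96485 / 0.780 = 17400 C
t = Q / I = 17400 / 7.95 = 2189 s = 0.608 h

0.608 h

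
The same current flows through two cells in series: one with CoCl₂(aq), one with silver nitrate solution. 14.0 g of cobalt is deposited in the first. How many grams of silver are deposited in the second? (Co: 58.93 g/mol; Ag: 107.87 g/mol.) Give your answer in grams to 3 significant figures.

51.3 g

n(Co) = 14.0 / 58.93 = 0.2376 mol
Co²⁺ + 2e⁻ → Co, so n(e⁻) = 2 × 0.2376 = 0.4752 mol
Same current for the same time ⇒ same n(e⁻) = 0.4752 mol in both cells.
Ag⁺ + e⁻ → Ag, so n(Ag) = 0.4752 mol
m(Ag) = 0.4752 × 107.87 = 51.3 g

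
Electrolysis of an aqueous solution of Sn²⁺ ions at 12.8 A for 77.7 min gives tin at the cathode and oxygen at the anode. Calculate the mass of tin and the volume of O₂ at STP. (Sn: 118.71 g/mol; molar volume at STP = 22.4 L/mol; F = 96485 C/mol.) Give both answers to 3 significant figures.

Q = 12.8 × 4662 = 59670 C; n(e⁻) = 59670 / 96485 = 0.6184 mol
Cathode: Sn²⁺ + 2e⁻ → Sn → n(Sn) = 0.6184/2 = 0.3092 mol → 36.7 g
Anode: 2H₂O → O₂ + 4H⁺ + 4e⁻ → n(O₂) = 0.6184/4 = 0.1546 mol → 3.46 L

36.7 g Sn; 3.46 L O₂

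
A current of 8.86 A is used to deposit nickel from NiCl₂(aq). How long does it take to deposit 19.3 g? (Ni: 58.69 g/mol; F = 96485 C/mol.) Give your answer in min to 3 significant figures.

119 min

n(Ni) = 19.3 / 58.69 = 0.3288 mol
Ni²⁺ + 2e⁻ → Ni, so n(e⁻) = 2 × 0.3288 = 0.6576 mol
Q = 0.6576 × 96485 = 63450 C
t = Q / I = 63450 / 8.86 = 7161 s = 119 min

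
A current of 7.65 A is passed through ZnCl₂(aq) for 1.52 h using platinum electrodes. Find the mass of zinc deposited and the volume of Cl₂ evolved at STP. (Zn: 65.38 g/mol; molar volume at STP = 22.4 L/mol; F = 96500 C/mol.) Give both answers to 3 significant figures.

Q = 7.65 × 5472 = 41860 C; n(e⁻) = 41860 / 96500 = 0.4338 mol
Cathode: Zn²⁺ + 2e⁻ → Zn → n(Zn) = 0.4338/2 = 0.2169 mol → 14.2 g
Anode: 2Cl⁻ → Cl₂ + 2e⁻ → n(Cl₂) = 0.4338/2 = 0.2169 mol → 4.86 L

14.2 g Zn; 4.86 L Cl₂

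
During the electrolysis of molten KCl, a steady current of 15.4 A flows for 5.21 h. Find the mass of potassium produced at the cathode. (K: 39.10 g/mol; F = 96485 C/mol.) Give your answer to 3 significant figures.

117 g

Charge passed = 15.4 × 18756 = 2.888×10^5 C
Moles of electrons = 2.888×10^5 / 96485 = 2.993 mol
K⁺ + e⁻ → K, so n(K) = 2.993 mol
m = 2.993 × 39.10 = 117 g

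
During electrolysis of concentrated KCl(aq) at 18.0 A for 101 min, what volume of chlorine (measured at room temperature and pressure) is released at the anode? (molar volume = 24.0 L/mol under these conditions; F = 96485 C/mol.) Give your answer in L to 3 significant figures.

13.6 L

Charge passed = 18.0 × 6060 = 1.091×10^5 C
Moles of electrons = 1.091×10^5 / 96485 = 1.131 mol
2Cl⁻ → Cl₂ + 2e⁻, so n(Cl₂) = 1.131 / 2 = 0.5655 mol
V = 0.5655 × 24.0 = 13.57 L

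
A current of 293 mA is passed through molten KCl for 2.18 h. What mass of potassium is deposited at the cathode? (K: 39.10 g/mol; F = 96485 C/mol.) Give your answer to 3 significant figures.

Q = 0.293 A × 7848 s = 2299 C
n(e⁻) = 2299 / 96485 = 0.02383 mol
K⁺ + e⁻ → K, so n(K) = 0.02383 mol
m = 0.02383 × 39.10 = 0.932 g

0.932 g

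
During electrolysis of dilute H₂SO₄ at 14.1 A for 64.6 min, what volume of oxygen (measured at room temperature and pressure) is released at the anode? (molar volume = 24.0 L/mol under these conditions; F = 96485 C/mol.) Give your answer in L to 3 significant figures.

3.40 L

Q = 14.1 A × 3876 s = 54650 C
n(e⁻) = 54650 / 96485 = 0.5664 mol
2H₂O → O₂ + 4H⁺ + 4e⁻, so n(O₂) = 0.5664 / 4 = 0.1416 mol
V = 0.1416 × 24.0 = 3.398 L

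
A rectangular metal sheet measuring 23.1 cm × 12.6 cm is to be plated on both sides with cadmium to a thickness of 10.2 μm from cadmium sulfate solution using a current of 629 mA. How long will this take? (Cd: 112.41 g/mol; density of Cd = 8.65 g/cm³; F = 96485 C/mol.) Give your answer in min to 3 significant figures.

Plated area = 2 × 23.1 × 12.6 = 582.1 cm²
Volume = 582.1 × 10.2×10⁻⁴ cm = 0.5937 cm³
m(Cd) = 0.5937 × 8.65 = 5.136 g
n(Cd) = 5.136 / 112.41 = 0.04569 mol; n(e⁻) = 2 × 0.04569 = 0.09138 mol
Q = 0.09138 × 96485 = 8817 C
t = 8817 / 0.629 = 14020 s = 234 min

234 min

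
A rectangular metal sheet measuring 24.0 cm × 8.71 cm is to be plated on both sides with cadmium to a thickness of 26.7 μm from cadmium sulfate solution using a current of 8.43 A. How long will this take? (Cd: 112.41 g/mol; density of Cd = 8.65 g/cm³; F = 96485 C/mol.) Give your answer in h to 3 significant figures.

0.546 h

Plated area = 2 × 24.0 × 8.71 = 418.1 cm²
Volume = 418.1 × 26.7×10⁻⁴ cm = 1.116 cm³
m(Cd) = 1.116 × 8.65 = 9.653 g
n(Cd) = 9.653 / 112.41 = 0.08587 mol; n(e⁻) = 2 × 0.08587 = 0.1717 mol
Q = 0.1717 × 96485 = 16570 C
t = 16570 / 8.43 = 1966 s = 0.546 h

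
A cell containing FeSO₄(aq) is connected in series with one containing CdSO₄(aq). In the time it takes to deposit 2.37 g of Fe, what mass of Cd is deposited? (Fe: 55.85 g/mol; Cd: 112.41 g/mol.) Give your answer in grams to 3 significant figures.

4.77 g

n(Fe) = 2.37 / 55.85 = 0.04244 mol
Fe²⁺ + 2e⁻ → Fe, so n(e⁻) = 2 × 0.04244 = 0.08488 mol
Since the cells are in series, n(e⁻) in the Cd cell is also 0.08488 mol.
Cd²⁺ + 2e⁻ → Cd, so n(Cd) = 0.08488 / 2 = 0.04244 mol
m(Cd) = 0.04244 × 112.41 = 4.77 g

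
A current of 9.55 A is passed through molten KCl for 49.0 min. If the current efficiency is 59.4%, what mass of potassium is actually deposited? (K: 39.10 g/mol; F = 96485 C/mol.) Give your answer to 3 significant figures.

6.76 g

Q = 9.55 × 2940 = 28080 C
n(e⁻) = 28080 / 96485 = 0.2910 mol
K⁺ + e⁻ → K, so theoretical m(K) = 0.2910 × 39.10 = 11.38 g
Actual mass = 59.4% × 11.38 = 6.76 g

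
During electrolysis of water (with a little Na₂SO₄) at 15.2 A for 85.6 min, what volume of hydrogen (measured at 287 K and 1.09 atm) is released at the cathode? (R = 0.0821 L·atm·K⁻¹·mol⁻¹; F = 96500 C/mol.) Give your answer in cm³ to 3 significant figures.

Q = It = 15.2 × 5136 = 78070 C
n(e⁻) = Q/F = 78070/96500 = 0.8090 mol
2H⁺ + 2e⁻ → H₂, so n(H₂) = 0.8090 / 2 = 0.4045 mol
V = nRT/P = 0.4045 × 0.0821 × 287 / 1.09 = 8.744 L
= 8740 cm³

8740 cm³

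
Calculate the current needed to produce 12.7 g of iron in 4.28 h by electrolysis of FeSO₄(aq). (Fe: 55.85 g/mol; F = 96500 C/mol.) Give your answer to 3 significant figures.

n(Fe) = 12.7 / 55.85 = 0.2274 mol
Fe²⁺ + 2e⁻ → Fe, so n(e⁻) = 2 × 0.2274 = 0.4548 mol
Q = 0.4548 × 96500 = 43890 C
I = Q / t = 43890 / 15408 s = 2.85 A

2.85 A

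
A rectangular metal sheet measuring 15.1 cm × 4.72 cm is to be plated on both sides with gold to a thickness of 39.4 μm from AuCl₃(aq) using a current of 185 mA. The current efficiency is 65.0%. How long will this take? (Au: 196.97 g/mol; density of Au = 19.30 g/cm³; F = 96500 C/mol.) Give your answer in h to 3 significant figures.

Plated area = 2 × 15.1 × 4.72 = 142.5 cm²
Volume = 142.5 × 39.4×10⁻⁴ cm = 0.5615 cm³
m(Au) = 0.5615 × 19.30 = 10.84 g
n(Au) = 10.84 / 196.97 = 0.05503 mol; n(e⁻) = 3 × 0.05503 = 0.1651 mol
Q = 0.1651 × 96500 / 0.650 = 24510 C
t = 24510 / 0.185 = 1.325×10^5 s = 36.8 h

36.8 h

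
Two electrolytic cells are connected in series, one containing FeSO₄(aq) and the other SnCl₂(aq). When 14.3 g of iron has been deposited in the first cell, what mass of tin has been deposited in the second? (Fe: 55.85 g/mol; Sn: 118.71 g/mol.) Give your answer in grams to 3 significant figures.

30.4 g

n(Fe) = 14.3 / 55.85 = 0.2560 mol
Fe²⁺ + 2e⁻ → Fe, so n(e⁻) = 2 × 0.2560 = 0.5120 mol
Same current for the same time ⇒ same n(e⁻) = 0.5120 mol in both cells.
Sn²⁺ + 2e⁻ → Sn, so n(Sn) = 0.5120 / 2 = 0.2560 mol
m(Sn) = 0.2560 × 118.71 = 30.4 g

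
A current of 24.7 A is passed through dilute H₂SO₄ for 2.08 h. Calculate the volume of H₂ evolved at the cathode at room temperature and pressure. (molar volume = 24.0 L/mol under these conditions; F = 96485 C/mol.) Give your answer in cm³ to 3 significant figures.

23000 cm³

Q = It = 24.7 × 7488 = 1.850×10^5 C
Moles of electrons = 1.850×10^5 / 96485 = 1.917 mol
2H⁺ + 2e⁻ → H₂, so n(H₂) = 1.917 / 2 = 0.9585 mol
V = 0.9585 × 24.0 = 23.00 L
= 23000 cm³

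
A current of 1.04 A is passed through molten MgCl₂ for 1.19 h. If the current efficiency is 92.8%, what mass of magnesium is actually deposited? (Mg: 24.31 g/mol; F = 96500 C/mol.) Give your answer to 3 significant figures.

Q = 1.04 × 4284 = 4455 C
n(e⁻) = 4455 / 96500 = 0.04617 mol
Mg²⁺ + 2e⁻ → Mg, so theoretical m(Mg) = 0.02309 × 24.31 = 0.5613 g
Actual mass = 92.8% × 0.5613 = 0.521 g

0.521 g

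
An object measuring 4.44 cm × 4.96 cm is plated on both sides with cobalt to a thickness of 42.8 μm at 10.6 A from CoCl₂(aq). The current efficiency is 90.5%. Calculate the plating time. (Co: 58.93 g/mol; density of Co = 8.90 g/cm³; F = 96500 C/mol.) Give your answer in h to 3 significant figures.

0.159 h

Plated area = 2 × 4.44 × 4.96 = 44.04 cm²
Volume = 44.04 × 42.8×10⁻⁴ cm = 0.1885 cm³
m(Co) = 0.1885 × 8.90 = 1.678 g
n(Co) = 1.678 / 58.93 = 0.02847 mol; n(e⁻) = 2 × 0.02847 = 0.05694 mol
Q = 0.05694 × 96500 / 0.905 = 6072 C
t = 6072 / 10.6 = 572.8 s = 0.159 h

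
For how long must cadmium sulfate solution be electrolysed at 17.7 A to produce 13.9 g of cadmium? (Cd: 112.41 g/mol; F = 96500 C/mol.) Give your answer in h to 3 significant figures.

0.375 h

n(Cd) = 13.9 / 112.41 = 0.1237 mol
Cd²⁺ + 2e⁻ → Cd, so n(e⁻) = 2 × 0.1237 = 0.2474 mol
Q = 0.2474 × 96500 = 23870 C
t = Q / I = 23870 / 17.7 = 1349 s = 0.375 h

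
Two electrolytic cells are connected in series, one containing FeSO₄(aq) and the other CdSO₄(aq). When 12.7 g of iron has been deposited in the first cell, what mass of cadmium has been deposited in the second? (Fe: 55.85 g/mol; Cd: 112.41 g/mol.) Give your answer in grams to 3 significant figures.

n(Fe) = 12.7 / 55.85 = 0.2274 mol
Fe²⁺ + 2e⁻ → Fe, so n(e⁻) = 2 × 0.2274 = 0.4548 mol
The cells are in series, so the same charge (and hence the same n(e⁻) = 0.4548 mol) passes through both.
Cd²⁺ + 2e⁻ → Cd, so n(Cd) = 0.4548 / 2 = 0.2274 mol
m(Cd) = 0.2274 × 112.41 = 25.6 g

25.6 g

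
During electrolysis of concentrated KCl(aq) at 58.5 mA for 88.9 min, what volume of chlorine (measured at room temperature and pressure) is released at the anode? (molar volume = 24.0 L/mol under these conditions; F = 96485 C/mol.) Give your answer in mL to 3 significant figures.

Q = 0.0585 A × 5334 s = 312.0 C
Moles of electrons = 312.0 / 96485 = 0.003234 mol
2Cl⁻ → Cl₂ + 2e⁻, so n(Cl₂) = 0.003234 / 2 = 0.001617 mol
V = 0.001617 × 24.0 = 0.03881 L
= 38.8 mL

38.8 mL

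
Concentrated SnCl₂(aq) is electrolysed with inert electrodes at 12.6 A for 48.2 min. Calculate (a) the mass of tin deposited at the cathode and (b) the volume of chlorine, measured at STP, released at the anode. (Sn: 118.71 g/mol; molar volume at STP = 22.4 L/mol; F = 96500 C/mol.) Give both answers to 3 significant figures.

Q = 12.6 × 2892 = 36440 C; n(e⁻) = 36440 / 96500 = 0.3776 mol
Cathode: Sn²⁺ + 2e⁻ → Sn → n(Sn) = 0.3776/2 = 0.1888 mol → 22.4 g
Anode: 2Cl⁻ → Cl₂ + 2e⁻ → n(Cl₂) = 0.3776/2 = 0.1888 mol → 4.23 L

22.4 g Sn; 4.23 L Cl₂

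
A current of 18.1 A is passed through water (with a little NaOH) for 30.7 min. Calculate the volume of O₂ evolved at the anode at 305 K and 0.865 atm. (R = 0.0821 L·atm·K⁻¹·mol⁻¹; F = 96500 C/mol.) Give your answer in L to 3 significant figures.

Q = It = 18.1 × 1842 = 33340 C
Moles of electrons = 33340 / 96500 = 0.3455 mol
2H₂O → O₂ + 4H⁺ + 4e⁻, so n(O₂) = 0.3455 / 4 = 0.08638 mol
V = nRT/P = 0.08638 × 0.0821 × 305 / 0.865 = 2.501 L

2.50 L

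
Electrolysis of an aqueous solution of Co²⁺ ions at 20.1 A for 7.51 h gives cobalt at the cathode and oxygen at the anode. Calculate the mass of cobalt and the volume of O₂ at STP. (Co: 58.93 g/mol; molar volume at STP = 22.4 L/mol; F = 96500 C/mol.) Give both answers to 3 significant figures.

Q = 20.1 × 27036 = 5.434×10^5 C; n(e⁻) = 5.434×10^5 / 96500 = 5.631 mol
Cathode: Co²⁺ + 2e⁻ → Co → n(Co) = 5.631/2 = 2.816 mol → 166 g
Anode: 2H₂O → O₂ + 4H⁺ + 4e⁻ → n(O₂) = 5.631/4 = 1.408 mol → 31.5 L

166 g Co; 31.5 L O₂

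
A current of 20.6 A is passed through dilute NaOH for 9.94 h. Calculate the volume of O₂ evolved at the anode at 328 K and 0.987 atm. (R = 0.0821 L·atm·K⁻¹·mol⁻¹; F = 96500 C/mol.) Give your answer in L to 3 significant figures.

Q = 20.6 A × 35784 s = 7.372×10^5 C
Moles of electrons = 7.372×10^5 / 96500 = 7.639 mol
2H₂O → O₂ + 4H⁺ + 4e⁻, so n(O₂) = 7.639 / 4 = 1.910 mol
V = nRT/P = 1.910 × 0.0821 × 328 / 0.987 = 52.11 L

52.1 L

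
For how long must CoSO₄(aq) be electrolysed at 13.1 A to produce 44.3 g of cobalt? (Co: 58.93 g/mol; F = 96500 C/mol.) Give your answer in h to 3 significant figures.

n(Co) = 44.3 / 58.93 = 0.7517 mol
Co²⁺ + 2e⁻ → Co, so n(e⁻) = 2 × 0.7517 = 1.503 mol
Q = 1.503 × 96500 = 1.450×10^5 C
t = Q / I = 1.450×10^5 / 13.1 = 11070 s = 3.08 h

3.08 h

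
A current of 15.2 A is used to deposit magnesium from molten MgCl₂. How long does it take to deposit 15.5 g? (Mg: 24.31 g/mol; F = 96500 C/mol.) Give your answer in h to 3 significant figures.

n(Mg) = 15.5 / 24.31 = 0.6376 mol
Mg²⁺ + 2e⁻ → Mg, so n(e⁻) = 2 × 0.6376 = 1.275 mol
Q = 1.275 × 96500 = 1.230×10^5 C
t = Q / I = 1.230×10^5 / 15.2 = 8092 s = 2.25 h

2.25 h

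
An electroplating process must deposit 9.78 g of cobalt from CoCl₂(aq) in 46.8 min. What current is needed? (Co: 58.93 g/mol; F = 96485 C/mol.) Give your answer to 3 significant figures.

n(Co) = 9.78 / 58.93 = 0.1660 mol
Co²⁺ + 2e⁻ → Co, so n(e⁻) = 2 × 0.1660 = 0.3320 mol
Q = 0.3320 × 96485 = 32030 C
I = Q / t = 32030 / 2808 s = 11.4 A

11.4 A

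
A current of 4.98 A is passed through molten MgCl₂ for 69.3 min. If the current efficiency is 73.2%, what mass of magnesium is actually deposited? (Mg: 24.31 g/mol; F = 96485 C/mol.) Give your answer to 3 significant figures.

Q = 4.98 × 4158 = 20710 C
n(e⁻) = 20710 / 96485 = 0.2146 mol
Mg²⁺ + 2e⁻ → Mg, so theoretical m(Mg) = 0.1073 × 24.31 = 2.608 g
Actual mass = 73.2% × 2.608 = 1.91 g

1.91 g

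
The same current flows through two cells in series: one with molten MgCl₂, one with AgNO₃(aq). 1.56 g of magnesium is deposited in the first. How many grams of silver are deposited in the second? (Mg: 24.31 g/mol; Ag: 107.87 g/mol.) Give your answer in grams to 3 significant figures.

13.8 g

n(Mg) = 1.56 / 24.31 = 0.06417 mol
Mg²⁺ + 2e⁻ → Mg, so n(e⁻) = 2 × 0.06417 = 0.1283 mol
The cells are in series, so the same charge (and hence the same n(e⁻) = 0.1283 mol) passes through both.
Ag⁺ + e⁻ → Ag, so n(Ag) = 0.1283 mol
m(Ag) = 0.1283 × 107.87 = 13.8 g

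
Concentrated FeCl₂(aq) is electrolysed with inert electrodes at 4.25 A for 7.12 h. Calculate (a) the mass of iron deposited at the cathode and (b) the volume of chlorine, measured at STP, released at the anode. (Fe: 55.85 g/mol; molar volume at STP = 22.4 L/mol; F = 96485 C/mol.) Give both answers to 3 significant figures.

Q = 4.25 × 25632 = 1.089×10^5 C; n(e⁻) = 1.089×10^5 / 96485 = 1.129 mol
Cathode: Fe²⁺ + 2e⁻ → Fe → n(Fe) = 1.129/2 = 0.5645 mol → 31.5 g
Anode: 2Cl⁻ → Cl₂ + 2e⁻ → n(Cl₂) = 1.129/2 = 0.5645 mol → 12.6 L

31.5 g Fe; 12.6 L Cl₂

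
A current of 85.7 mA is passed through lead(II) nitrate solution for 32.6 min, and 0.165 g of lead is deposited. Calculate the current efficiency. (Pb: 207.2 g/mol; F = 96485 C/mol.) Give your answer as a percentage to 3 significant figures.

Q = 0.0857 × 1956 = 167.6 C
n(e⁻) = 167.6 / 96485 = 0.001737 mol
Pb²⁺ + 2e⁻ → Pb, so theoretical n(Pb) = 8.685×10^-4 mol → 0.1800 g
Efficiency = 0.165 / 0.1800 = 0.9167 = 91.7%

91.7%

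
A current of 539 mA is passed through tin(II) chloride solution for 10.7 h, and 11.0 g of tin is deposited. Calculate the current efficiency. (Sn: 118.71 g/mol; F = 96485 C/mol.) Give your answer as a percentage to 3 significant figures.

Q = 0.539 × 38520 = 20760 C
n(e⁻) = 20760 / 96485 = 0.2152 mol
Sn²⁺ + 2e⁻ → Sn, so theoretical n(Sn) = 0.1076 mol → 12.77 g
Efficiency = 11.0 / 12.77 = 0.8614 = 86.1%

86.1%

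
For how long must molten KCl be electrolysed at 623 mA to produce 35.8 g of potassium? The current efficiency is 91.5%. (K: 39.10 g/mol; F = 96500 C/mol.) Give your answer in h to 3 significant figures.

n(K) = 35.8 / 39.10 = 0.9156 mol
K⁺ + e⁻ → K, so n(e⁻) = 0.9156 mol
Q = 0.9156 × 96500 / 0.915 = 96560 C
t = Q / I = 96560 / 0.623 = 1.550×10^5 s = 43.1 h

43.1 h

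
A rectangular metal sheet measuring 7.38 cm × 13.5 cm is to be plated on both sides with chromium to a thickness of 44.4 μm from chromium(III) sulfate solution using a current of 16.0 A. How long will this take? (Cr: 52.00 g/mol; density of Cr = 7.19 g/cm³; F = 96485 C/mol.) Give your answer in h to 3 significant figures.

0.615 h

Plated area = 2 × 7.38 × 13.5 = 199.3 cm²
Volume = 199.3 × 44.4×10⁻⁴ cm = 0.8849 cm³
m(Cr) = 0.8849 × 7.19 = 6.362 g
n(Cr) = 6.362 / 52.00 = 0.1223 mol; n(e⁻) = 3 × 0.1223 = 0.3669 mol
Q = 0.3669 × 96485 = 35400 C
t = 35400 / 16.0 = 2213 s = 0.615 h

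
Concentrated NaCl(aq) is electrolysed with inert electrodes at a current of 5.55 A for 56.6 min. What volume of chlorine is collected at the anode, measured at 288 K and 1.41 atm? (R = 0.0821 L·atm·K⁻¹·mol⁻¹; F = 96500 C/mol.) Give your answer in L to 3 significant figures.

Q = 5.55 A × 3396 s = 18850 C
n(e⁻) = Q/F = 18850/96500 = 0.1953 mol
2Cl⁻ → Cl₂ + 2e⁻, so n(Cl₂) = 0.1953 / 2 = 0.09765 mol
V = nRT/P = 0.09765 × 0.0821 × 288 / 1.41 = 1.638 L

1.64 L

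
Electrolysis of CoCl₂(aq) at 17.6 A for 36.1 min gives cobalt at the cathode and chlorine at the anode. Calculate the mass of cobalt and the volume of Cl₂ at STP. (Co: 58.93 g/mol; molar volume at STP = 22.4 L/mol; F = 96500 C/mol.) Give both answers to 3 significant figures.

Q = 17.6 × 2166 = 38120 C; n(e⁻) = 38120 / 96500 = 0.3950 mol
Cathode: Co²⁺ + 2e⁻ → Co → n(Co) = 0.3950/2 = 0.1975 mol → 11.6 g
Anode: 2Cl⁻ → Cl₂ + 2e⁻ → n(Cl₂) = 0.3950/2 = 0.1975 mol → 4.42 L

11.6 g Co; 4.42 L Cl₂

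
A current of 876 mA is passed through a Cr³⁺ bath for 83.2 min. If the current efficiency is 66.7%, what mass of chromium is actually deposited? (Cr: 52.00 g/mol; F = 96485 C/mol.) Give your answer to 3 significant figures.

0.524 g

Q = 0.876 × 4992 = 4373 C
n(e⁻) = 4373 / 96485 = 0.04532 mol
Cr³⁺ + 3e⁻ → Cr, so theoretical m(Cr) = 0.01511 × 52.00 = 0.7857 g
Actual mass = 66.7% × 0.7857 = 0.524 g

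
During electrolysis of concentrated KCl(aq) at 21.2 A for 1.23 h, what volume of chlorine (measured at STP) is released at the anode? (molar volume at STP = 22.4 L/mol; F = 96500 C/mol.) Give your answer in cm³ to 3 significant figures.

Q = 21.2 A × 4428 s = 93870 C
n(e⁻) = 93870 / 96500 = 0.9727 mol
2Cl⁻ → Cl₂ + 2e⁻, so n(Cl₂) = 0.9727 / 2 = 0.4864 mol
V = 0.4864 × 22.4 = 10.90 L
= 10900 cm³

10900 cm³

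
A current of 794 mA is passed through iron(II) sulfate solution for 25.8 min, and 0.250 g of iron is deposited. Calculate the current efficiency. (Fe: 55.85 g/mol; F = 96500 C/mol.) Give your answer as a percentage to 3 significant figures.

70.3%

Q = 0.794 × 1548 = 1229 C
n(e⁻) = 1229 / 96500 = 0.01274 mol
Fe²⁺ + 2e⁻ → Fe, so theoretical n(Fe) = 0.006370 mol → 0.3558 g
Efficiency = 0.250 / 0.3558 = 0.7026 = 70.3%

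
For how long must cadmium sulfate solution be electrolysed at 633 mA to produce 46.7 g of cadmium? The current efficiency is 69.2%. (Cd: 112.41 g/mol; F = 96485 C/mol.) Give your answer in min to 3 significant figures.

3050 min

n(Cd) = 46.7 / 112.41 = 0.4154 mol
Cd²⁺ + 2e⁻ → Cd, so n(e⁻) = 2 × 0.4154 = 0.8308 mol
Q = 0.8308 × 96485 / 0.692 = 1.158×10^5 C
t = Q / I = 1.158×10^5 / 0.633 = 1.829×10^5 s = 3050 min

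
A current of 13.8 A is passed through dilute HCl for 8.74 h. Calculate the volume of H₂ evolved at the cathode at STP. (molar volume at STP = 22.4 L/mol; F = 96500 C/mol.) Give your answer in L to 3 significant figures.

50.4 L

Q = It = 13.8 × 31464 = 4.342×10^5 C
n(e⁻) = 4.342×10^5 / 96500 = 4.499 mol
2H⁺ + 2e⁻ → H₂, so n(H₂) = 4.499 / 2 = 2.250 mol
V = 2.250 × 22.4 = 50.40 L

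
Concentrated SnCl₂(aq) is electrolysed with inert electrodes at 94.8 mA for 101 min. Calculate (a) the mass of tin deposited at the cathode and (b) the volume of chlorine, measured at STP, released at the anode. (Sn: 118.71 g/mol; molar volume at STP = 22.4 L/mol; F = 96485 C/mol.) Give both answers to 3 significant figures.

0.353 g Sn; 0.0667 L Cl₂

Q = 0.0948 × 6060 = 574.5 C; n(e⁻) = 574.5 / 96485 = 0.005954 mol
Cathode: Sn²⁺ + 2e⁻ → Sn → n(Sn) = 0.005954/2 = 0.002977 mol → 0.353 g
Anode: 2Cl⁻ → Cl₂ + 2e⁻ → n(Cl₂) = 0.005954/2 = 0.002977 mol → 0.0667 L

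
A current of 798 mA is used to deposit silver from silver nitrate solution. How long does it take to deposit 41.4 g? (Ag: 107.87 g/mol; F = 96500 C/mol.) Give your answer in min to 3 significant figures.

774 min

n(Ag) = 41.4 / 107.87 = 0.3838 mol
Ag⁺ + e⁻ → Ag, so n(e⁻) = 0.3838 mol
Q = 0.3838 × 96500 = 37040 C
t = Q / I = 37040 / 0.798 = 46420 s = 774 min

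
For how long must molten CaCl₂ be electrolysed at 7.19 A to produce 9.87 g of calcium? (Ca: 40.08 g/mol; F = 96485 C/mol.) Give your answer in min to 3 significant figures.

110 min

n(Ca) = 9.87 / 40.08 = 0.2463 mol
Ca²⁺ + 2e⁻ → Ca, so n(e⁻) = 2 × 0.2463 = 0.4926 mol
Q = 0.4926 × 96485 = 47530 C
t = Q / I = 47530 / 7.19 = 6611 s = 110 min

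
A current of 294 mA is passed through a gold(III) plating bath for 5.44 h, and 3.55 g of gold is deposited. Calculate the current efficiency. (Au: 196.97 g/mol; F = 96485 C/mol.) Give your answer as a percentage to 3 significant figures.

Q = 0.294 × 19584 = 5758 C
n(e⁻) = 5758 / 96485 = 0.05968 mol
Au³⁺ + 3e⁻ → Au, so theoretical n(Au) = 0.01989 mol → 3.918 g
Efficiency = 3.55 / 3.918 = 0.9061 = 90.6%

90.6%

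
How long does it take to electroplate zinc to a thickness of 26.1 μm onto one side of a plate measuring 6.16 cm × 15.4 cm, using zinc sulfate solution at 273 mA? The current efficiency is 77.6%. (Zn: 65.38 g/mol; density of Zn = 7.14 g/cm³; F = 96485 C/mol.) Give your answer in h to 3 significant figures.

Plated area = 6.16 × 15.4 = 94.86 cm²
Volume = 94.86 × 26.1×10⁻⁴ cm = 0.2476 cm³
m(Zn) = 0.2476 × 7.14 = 1.768 g
n(Zn) = 1.768 / 65.38 = 0.02704 mol; n(e⁻) = 2 × 0.02704 = 0.05408 mol
Q = 0.05408 × 96485 / 0.776 = 6724 C
t = 6724 / 0.273 = 24630 s = 6.84 h

6.84 h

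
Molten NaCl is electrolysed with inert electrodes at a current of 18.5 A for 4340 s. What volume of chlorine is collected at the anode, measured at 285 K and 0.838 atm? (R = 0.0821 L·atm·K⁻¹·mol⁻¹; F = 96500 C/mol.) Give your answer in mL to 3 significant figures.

Charge passed = 18.5 × 4340 = 80290 C
n(e⁻) = Q/F = 80290/96500 = 0.8320 mol
2Cl⁻ → Cl₂ + 2e⁻, so n(Cl₂) = 0.8320 / 2 = 0.4160 mol
V = nRT/P = 0.4160 × 0.0821 × 285 / 0.838 = 11.62 L
= 11600 mL

11600 mL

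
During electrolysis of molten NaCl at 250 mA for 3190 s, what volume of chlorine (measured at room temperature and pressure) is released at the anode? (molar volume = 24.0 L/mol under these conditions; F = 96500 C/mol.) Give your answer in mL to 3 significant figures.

Q = It = 0.250 × 3190 = 797.5 C
n(e⁻) = Q/F = 797.5/96500 = 0.008264 mol
2Cl⁻ → Cl₂ + 2e⁻, so n(Cl₂) = 0.008264 / 2 = 0.004132 mol
V = 0.004132 × 24.0 = 0.09917 L
= 99.2 mL

99.2 mL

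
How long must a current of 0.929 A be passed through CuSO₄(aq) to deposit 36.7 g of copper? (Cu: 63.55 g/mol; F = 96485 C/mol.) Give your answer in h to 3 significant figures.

33.3 h

n(Cu) = 36.7 / 63.55 = 0.5775 mol
Cu²⁺ + 2e⁻ → Cu, so n(e⁻) = 2 × 0.5775 = 1.155 mol
Q = 1.155 × 96485 = 1.114×10^5 C
t = Q / I = 1.114×10^5 / 0.929 = 1.199×10^5 s = 33.3 h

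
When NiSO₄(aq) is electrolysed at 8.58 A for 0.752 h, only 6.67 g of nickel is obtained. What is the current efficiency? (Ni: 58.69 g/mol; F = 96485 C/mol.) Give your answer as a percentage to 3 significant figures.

94.4%

Q = 8.58 × 2707.2 = 23230 C
n(e⁻) = 23230 / 96485 = 0.2408 mol
Ni²⁺ + 2e⁻ → Ni, so theoretical n(Ni) = 0.1204 mol → 7.066 g
Efficiency = 6.67 / 7.066 = 0.9440 = 94.4%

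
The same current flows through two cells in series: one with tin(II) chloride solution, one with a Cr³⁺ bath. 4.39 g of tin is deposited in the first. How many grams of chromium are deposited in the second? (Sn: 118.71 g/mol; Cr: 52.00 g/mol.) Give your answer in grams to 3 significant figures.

n(Sn) = 4.39 / 118.71 = 0.03698 mol
Sn²⁺ + 2e⁻ → Sn, so n(e⁻) = 2 × 0.03698 = 0.07396 mol
Same current for the same time ⇒ same n(e⁻) = 0.07396 mol in both cells.
Cr³⁺ + 3e⁻ → Cr, so n(Cr) = 0.07396 / 3 = 0.02465 mol
m(Cr) = 0.02465 × 52.00 = 1.28 g

1.28 g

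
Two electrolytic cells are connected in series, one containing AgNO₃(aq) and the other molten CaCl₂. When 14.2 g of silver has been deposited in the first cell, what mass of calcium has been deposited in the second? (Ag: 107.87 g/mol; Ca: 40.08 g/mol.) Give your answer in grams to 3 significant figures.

2.64 g

n(Ag) = 14.2 / 107.87 = 0.1316 mol
Ag⁺ + e⁻ → Ag, so n(e⁻) = 0.1316 mol
In series, the same 0.1316 mol of electrons flows through the second cell.
Ca²⁺ + 2e⁻ → Ca, so n(Ca) = 0.1316 / 2 = 0.06580 mol
m(Ca) = 0.06580 × 40.08 = 2.64 g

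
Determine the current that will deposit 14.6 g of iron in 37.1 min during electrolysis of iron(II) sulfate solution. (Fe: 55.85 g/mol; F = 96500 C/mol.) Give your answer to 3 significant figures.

22.7 A

n(Fe) = 14.6 / 55.85 = 0.2614 mol
Fe²⁺ + 2e⁻ → Fe, so n(e⁻) = 2 × 0.2614 = 0.5228 mol
Q = 0.5228 × 96500 = 50450 C
I = Q / t = 50450 / 2226 s = 22.7 A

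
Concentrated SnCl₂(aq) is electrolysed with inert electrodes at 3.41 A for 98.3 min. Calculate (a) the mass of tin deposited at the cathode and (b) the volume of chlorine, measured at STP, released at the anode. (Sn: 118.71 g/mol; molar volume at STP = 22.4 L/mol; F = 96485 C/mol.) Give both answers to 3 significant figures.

12.4 g Sn; 2.33 L Cl₂

Q = 3.41 × 5898 = 20110 C; n(e⁻) = 20110 / 96485 = 0.2084 mol
Cathode: Sn²⁺ + 2e⁻ → Sn → n(Sn) = 0.2084/2 = 0.1042 mol → 12.4 g
Anode: 2Cl⁻ → Cl₂ + 2e⁻ → n(Cl₂) = 0.2084/2 = 0.1042 mol → 2.33 L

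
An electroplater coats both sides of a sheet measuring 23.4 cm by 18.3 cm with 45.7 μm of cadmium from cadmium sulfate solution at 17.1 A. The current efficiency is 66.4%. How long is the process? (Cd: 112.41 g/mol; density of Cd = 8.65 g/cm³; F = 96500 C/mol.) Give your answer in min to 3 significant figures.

Plated area = 2 × 23.4 × 18.3 = 856.4 cm²
Volume = 856.4 × 45.7×10⁻⁴ cm = 3.914 cm³
m(Cd) = 3.914 × 8.65 = 33.86 g
n(Cd) = 33.86 / 112.41 = 0.3012 mol; n(e⁻) = 2 × 0.3012 = 0.6024 mol
Q = 0.6024 × 96500 / 0.664 = 87550 C
t = 87550 / 17.1 = 5120 s = 85.3 min

85.3 min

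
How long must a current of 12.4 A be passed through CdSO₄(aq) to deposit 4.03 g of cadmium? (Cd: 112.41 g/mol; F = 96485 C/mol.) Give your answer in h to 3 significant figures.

0.155 h

n(Cd) = 4.03 / 112.41 = 0.03585 mol
Cd²⁺ + 2e⁻ → Cd, so n(e⁻) = 2 × 0.03585 = 0.07170 mol
Q = 0.07170 × 96485 = 6918 C
t = Q / I = 6918 / 12.4 = 557.9 s = 0.155 h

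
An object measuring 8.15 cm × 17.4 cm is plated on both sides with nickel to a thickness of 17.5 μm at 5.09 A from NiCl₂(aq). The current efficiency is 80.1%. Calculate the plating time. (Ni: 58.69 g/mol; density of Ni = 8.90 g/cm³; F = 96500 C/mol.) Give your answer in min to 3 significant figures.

Plated area = 2 × 8.15 × 17.4 = 283.6 cm²
Volume = 283.6 × 17.5×10⁻⁴ cm = 0.4963 cm³
m(Ni) = 0.4963 × 8.90 = 4.417 g
n(Ni) = 4.417 / 58.69 = 0.07526 mol; n(e⁻) = 2 × 0.07526 = 0.1505 mol
Q = 0.1505 × 96500 / 0.801 = 18130 C
t = 18130 / 5.09 = 3562 s = 59.4 min

59.4 min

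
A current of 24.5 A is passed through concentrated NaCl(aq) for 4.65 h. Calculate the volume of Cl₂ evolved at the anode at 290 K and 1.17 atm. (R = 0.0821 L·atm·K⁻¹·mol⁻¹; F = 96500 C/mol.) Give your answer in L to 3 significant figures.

43.2 L

Q = 24.5 A × 16740 s = 4.101×10^5 C
n(e⁻) = 4.101×10^5 / 96500 = 4.250 mol
2Cl⁻ → Cl₂ + 2e⁻, so n(Cl₂) = 4.250 / 2 = 2.125 mol
V = nRT/P = 2.125 × 0.0821 × 290 / 1.17 = 43.24 L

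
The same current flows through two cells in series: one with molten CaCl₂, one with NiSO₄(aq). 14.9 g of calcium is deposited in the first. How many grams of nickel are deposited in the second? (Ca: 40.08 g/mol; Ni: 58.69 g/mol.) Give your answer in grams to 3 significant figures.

n(Ca) = 14.9 / 40.08 = 0.3718 mol
Ca²⁺ + 2e⁻ → Ca, so n(e⁻) = 2 × 0.3718 = 0.7436 mol
In series, the same 0.7436 mol of electrons flows through the second cell.
Ni²⁺ + 2e⁻ → Ni, so n(Ni) = 0.7436 / 2 = 0.3718 mol
m(Ni) = 0.3718 × 58.69 = 21.8 g

21.8 g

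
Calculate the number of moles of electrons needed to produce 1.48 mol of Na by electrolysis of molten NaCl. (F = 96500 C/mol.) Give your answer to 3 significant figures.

1.48 mol

Na⁺ + e⁻ → Na, so n(e⁻) = 1 × 1.48 = 1.480 mol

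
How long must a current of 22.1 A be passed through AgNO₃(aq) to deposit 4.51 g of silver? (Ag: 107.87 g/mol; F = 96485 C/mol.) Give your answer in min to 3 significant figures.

3.04 min

n(Ag) = 4.51 / 107.87 = 0.04181 mol
Ag⁺ + e⁻ → Ag, so n(e⁻) = 0.04181 mol
Q = 0.04181 × 96485 = 4034 C
t = Q / I = 4034 / 22.1 = 182.5 s = 3.04 min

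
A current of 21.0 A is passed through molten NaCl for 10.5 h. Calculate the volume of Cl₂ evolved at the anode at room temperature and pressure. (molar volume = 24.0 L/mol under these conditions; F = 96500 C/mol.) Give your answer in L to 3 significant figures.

98.7 L

Charge passed = 21.0 × 37800 = 7.938×10^5 C
Moles of electrons = 7.938×10^5 / 96500 = 8.226 mol
2Cl⁻ → Cl₂ + 2e⁻, so n(Cl₂) = 8.226 / 2 = 4.113 mol
V = 4.113 × 24.0 = 98.71 L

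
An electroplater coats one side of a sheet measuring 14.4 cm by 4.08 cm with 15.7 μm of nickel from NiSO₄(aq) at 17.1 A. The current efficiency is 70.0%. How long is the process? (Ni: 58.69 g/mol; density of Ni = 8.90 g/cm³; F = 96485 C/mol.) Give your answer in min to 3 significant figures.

Plated area = 14.4 × 4.08 = 58.75 cm²
Volume = 58.75 × 15.7×10⁻⁴ cm = 0.09224 cm³
m(Ni) = 0.09224 × 8.90 = 0.8209 g
n(Ni) = 0.8209 / 58.69 = 0.01399 mol; n(e⁻) = 2 × 0.01399 = 0.02798 mol
Q = 0.02798 × 96485 / 0.700 = 3857 C
t = 3857 / 17.1 = 225.6 s = 3.76 min

3.76 min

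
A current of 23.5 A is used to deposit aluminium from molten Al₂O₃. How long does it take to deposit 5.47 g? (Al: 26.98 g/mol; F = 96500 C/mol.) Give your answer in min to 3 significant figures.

n(Al) = 5.47 / 26.98 = 0.2027 mol
Al³⁺ + 3e⁻ → Al, so n(e⁻) = 3 × 0.2027 = 0.6081 mol
Q = 0.6081 × 96500 = 58680 C
t = Q / I = 58680 / 23.5 = 2497 s = 41.6 min

41.6 min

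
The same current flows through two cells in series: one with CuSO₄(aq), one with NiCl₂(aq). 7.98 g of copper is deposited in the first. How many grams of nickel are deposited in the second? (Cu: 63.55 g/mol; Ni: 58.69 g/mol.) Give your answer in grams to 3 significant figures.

n(Cu) = 7.98 / 63.55 = 0.1256 mol
Cu²⁺ + 2e⁻ → Cu, so n(e⁻) = 2 × 0.1256 = 0.2512 mol
In series, the same 0.2512 mol of electrons flows through the second cell.
Ni²⁺ + 2e⁻ → Ni, so n(Ni) = 0.2512 / 2 = 0.1256 mol
m(Ni) = 0.1256 × 58.69 = 7.37 g

7.37 g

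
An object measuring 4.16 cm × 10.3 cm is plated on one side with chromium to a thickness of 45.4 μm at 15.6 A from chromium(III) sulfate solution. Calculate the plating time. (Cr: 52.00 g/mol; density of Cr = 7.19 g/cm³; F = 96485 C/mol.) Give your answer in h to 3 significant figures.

Plated area = 4.16 × 10.3 = 42.85 cm²
Volume = 42.85 × 45.4×10⁻⁴ cm = 0.1945 cm³
m(Cr) = 0.1945 × 7.19 = 1.398 g
n(Cr) = 1.398 / 52.00 = 0.02688 mol; n(e⁻) = 3 × 0.02688 = 0.08064 mol
Q = 0.08064 × 96485 = 7781 C
t = 7781 / 15.6 = 498.8 s = 0.139 h

0.139 h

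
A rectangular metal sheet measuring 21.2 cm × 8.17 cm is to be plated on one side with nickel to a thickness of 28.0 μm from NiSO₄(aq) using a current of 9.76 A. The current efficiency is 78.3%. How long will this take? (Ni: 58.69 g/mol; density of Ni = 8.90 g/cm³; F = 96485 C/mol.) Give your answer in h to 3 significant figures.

0.516 h

Plated area = 21.2 × 8.17 = 173.2 cm²
Volume = 173.2 × 28.0×10⁻⁴ cm = 0.4850 cm³
m(Ni) = 0.4850 × 8.90 = 4.317 g
n(Ni) = 4.317 / 58.69 = 0.07356 mol; n(e⁻) = 2 × 0.07356 = 0.1471 mol
Q = 0.1471 × 96485 / 0.783 = 18130 C
t = 18130 / 9.76 = 1858 s = 0.516 h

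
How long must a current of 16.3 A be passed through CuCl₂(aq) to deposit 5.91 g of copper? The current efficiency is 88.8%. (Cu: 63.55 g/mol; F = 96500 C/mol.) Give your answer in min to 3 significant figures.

n(Cu) = 5.91 / 63.55 = 0.09300 mol
Cu²⁺ + 2e⁻ → Cu, so n(e⁻) = 2 × 0.09300 = 0.1860 mol
Q = 0.1860 × 96500 / 0.888 = 20210 C
t = Q / I = 20210 / 16.3 = 1240 s = 20.7 min

20.7 min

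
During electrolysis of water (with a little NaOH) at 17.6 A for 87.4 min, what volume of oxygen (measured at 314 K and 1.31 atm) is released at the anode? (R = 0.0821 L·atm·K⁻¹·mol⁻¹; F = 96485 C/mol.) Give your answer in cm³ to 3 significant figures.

Charge passed = 17.6 × 5244 = 92290 C
n(e⁻) = Q/F = 92290/96485 = 0.9565 mol
2H₂O → O₂ + 4H⁺ + 4e⁻, so n(O₂) = 0.9565 / 4 = 0.2391 mol
V = nRT/P = 0.2391 × 0.0821 × 314 / 1.31 = 4.705 L
= 4710 cm³

4710 cm³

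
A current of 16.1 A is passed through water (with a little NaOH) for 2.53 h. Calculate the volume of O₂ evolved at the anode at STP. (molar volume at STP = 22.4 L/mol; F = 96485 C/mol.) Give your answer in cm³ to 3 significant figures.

8510 cm³

Q = It = 16.1 × 9108 = 1.466×10^5 C
Moles of electrons = 1.466×10^5 / 96485 = 1.519 mol
2H₂O → O₂ + 4H⁺ + 4e⁻, so n(O₂) = 1.519 / 4 = 0.3798 mol
V = 0.3798 × 22.4 = 8.508 L
= 8510 cm³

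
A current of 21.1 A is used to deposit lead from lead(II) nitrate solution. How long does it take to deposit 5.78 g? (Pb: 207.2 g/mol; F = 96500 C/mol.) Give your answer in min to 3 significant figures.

4.25 min

n(Pb) = 5.78 / 207.2 = 0.02790 mol
Pb²⁺ + 2e⁻ → Pb, so n(e⁻) = 2 × 0.02790 = 0.05580 mol
Q = 0.05580 × 96500 = 5385 C
t = Q / I = 5385 / 21.1 = 255.2 s = 4.25 min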